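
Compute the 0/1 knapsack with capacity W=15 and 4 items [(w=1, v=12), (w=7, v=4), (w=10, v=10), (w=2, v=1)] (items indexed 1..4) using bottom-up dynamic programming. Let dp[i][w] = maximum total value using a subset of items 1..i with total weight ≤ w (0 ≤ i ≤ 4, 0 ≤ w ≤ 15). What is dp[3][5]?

i\w   0   1   2   3   4   5   6   7   8   9  10  11  12  13  14  15
  0   0   0   0   0   0   0   0   0   0   0   0   0   0   0   0   0
  1   0  12  12  12  12  12  12  12  12  12  12  12  12  12  12  12
  2   0  12  12  12  12  12  12  12  16  16  16  16  16  16  16  16
  3   0  12  12  12  12  12  12  12  16  16  16  22  22  22  22  22
  4   0  12  12  13  13  13  13  13  16  16  17  22  22  23  23  23

12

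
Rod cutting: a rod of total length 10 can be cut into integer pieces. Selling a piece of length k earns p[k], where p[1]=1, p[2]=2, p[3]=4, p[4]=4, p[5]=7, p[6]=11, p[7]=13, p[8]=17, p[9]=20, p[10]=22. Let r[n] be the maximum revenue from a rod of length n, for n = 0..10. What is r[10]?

   n    0    1    2    3    4    5    6    7    8    9   10
r[n]    0    1    2    4    5    7   11   13   17   20   22

22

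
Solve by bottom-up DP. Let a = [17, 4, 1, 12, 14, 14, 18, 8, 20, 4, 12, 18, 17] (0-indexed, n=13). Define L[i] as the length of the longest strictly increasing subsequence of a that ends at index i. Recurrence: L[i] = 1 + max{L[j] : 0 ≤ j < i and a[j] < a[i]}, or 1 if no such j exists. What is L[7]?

2

   i    0    1    2    3    4    5    6    7    8    9   10   11   12
a[i]   17    4    1   12   14   14   18    8   20    4   12   18   17
L[i]    1    1    1    2    3    3    4    2    5    2    3    4    4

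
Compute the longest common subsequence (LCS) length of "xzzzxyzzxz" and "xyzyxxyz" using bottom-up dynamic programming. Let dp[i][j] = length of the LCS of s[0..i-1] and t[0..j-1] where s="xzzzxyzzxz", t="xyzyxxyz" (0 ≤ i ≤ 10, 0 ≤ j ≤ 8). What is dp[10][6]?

4

   ''  x  y  z  y  x  x  y  z
''  0  0  0  0  0  0  0  0  0
 x  0  1  1  1  1  1  1  1  1
 z  0  1  1  2  2  2  2  2  2
 z  0  1  1  2  2  2  2  2  3
 z  0  1  1  2  2  2  2  2  3
 x  0  1  1  2  2  3  3  3  3
 y  0  1  2  2  3  3  3  4  4
 z  0  1  2  3  3  3  3  4  5
 z  0  1  2  3  3  3  3  4  5
 x  0  1  2  3  3  4  4  4  5
 z  0  1  2  3  3  4  4  4  5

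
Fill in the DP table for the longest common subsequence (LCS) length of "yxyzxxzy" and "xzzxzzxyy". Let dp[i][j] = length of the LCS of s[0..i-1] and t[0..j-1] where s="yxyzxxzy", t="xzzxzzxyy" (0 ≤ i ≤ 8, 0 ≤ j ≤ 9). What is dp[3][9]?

   ''  x  z  z  x  z  z  x  y  y
''  0  0  0  0  0  0  0  0  0  0
 y  0  0  0  0  0  0  0  0  1  1
 x  0  1  1  1  1  1  1  1  1  1
 y  0  1  1  1  1  1  1  1  2  2
 z  0  1  2  2  2  2  2  2  2  2
 x  0  1  2  2  3  3  3  3  3  3
 x  0  1  2  2  3  3  3  4  4  4
 z  0  1  2  3  3  4  4  4  4  4
 y  0  1  2  3  3  4  4  4  5  5

2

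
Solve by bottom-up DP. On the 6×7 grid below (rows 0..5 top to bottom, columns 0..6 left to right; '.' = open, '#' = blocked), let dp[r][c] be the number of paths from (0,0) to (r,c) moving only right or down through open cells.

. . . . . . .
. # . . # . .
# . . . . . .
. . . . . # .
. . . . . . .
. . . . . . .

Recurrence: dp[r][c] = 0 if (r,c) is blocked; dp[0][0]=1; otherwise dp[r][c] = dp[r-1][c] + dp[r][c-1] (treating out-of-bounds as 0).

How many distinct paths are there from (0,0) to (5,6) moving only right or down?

r\c   0   1   2   3   4   5   6
  0   1   1   1   1   1   1   1
  1   1   0   1   2   0   1   2
  2   0   0   1   3   3   4   6
  3   0   0   1   4   7   0   6
  4   0   0   1   5  12  12  18
  5   0   0   1   6  18  30  48

48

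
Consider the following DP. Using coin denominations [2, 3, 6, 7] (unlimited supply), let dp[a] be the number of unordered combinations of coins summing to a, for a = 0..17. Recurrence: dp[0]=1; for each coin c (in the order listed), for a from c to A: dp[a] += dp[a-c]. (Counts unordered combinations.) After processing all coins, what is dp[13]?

6

after  coin     0     1     2     3     4     5     6     7     8     9    10    11    12    13    14    15    16    17
          2     1     0     1     0     1     0     1     0     1     0     1     0     1     0     1     0     1     0
          3     1     0     1     1     1     1     2     1     2     2     2     2     3     2     3     3     3     3
          6     1     0     1     1     1     1     3     1     3     3     3     3     6     3     6     6     6     6
          7     1     0     1     1     1     1     3     2     3     4     4     4     7     6     8     9    10    10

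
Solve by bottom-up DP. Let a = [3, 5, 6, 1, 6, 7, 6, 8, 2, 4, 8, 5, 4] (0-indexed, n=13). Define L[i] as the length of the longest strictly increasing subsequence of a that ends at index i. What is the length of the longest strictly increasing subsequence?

   i    0    1    2    3    4    5    6    7    8    9   10   11   12
a[i]    3    5    6    1    6    7    6    8    2    4    8    5    4
L[i]    1    2    3    1    3    4    3    5    2    3    5    4    3

5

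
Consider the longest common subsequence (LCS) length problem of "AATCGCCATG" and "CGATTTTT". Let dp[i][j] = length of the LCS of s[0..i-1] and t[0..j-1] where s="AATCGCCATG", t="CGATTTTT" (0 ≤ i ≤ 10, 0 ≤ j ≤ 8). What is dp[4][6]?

2

   ''  C  G  A  T  T  T  T  T
''  0  0  0  0  0  0  0  0  0
 A  0  0  0  1  1  1  1  1  1
 A  0  0  0  1  1  1  1  1  1
 T  0  0  0  1  2  2  2  2  2
 C  0  1  1  1  2  2  2  2  2
 G  0  1  2  2  2  2  2  2  2
 C  0  1  2  2  2  2  2  2  2
 C  0  1  2  2  2  2  2  2  2
 A  0  1  2  3  3  3  3  3  3
 T  0  1  2  3  4  4  4  4  4
 G  0  1  2  3  4  4  4  4  4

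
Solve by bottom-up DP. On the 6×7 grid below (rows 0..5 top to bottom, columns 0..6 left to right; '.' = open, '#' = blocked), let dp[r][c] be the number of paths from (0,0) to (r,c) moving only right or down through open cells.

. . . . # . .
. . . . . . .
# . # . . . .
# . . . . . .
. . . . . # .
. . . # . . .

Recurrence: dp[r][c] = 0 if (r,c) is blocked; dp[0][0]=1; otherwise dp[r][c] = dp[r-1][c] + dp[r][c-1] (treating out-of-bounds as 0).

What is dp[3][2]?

r\c   0   1   2   3   4   5   6
  0   1   1   1   1   0   0   0
  1   1   2   3   4   4   4   4
  2   0   2   0   4   8  12  16
  3   0   2   2   6  14  26  42
  4   0   2   4  10  24   0  42
  5   0   2   6   0  24  24  66

2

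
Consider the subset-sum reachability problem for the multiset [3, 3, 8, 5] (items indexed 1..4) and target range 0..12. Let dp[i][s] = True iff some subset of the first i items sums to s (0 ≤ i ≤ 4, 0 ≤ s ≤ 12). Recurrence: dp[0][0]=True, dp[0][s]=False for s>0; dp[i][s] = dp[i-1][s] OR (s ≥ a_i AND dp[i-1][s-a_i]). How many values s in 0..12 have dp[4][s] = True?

i\s   0   1   2   3   4   5   6   7   8   9  10  11  12
  0   T   F   F   F   F   F   F   F   F   F   F   F   F
  1   T   F   F   T   F   F   F   F   F   F   F   F   F
  2   T   F   F   T   F   F   T   F   F   F   F   F   F
  3   T   F   F   T   F   F   T   F   T   F   F   T   F
  4   T   F   F   T   F   T   T   F   T   F   F   T   F

6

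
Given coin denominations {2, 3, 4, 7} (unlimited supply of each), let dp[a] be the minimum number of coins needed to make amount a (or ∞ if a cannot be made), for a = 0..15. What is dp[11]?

2

 a  0  1  2  3  4  5  6  7  8  9 10 11 12 13 14 15
dp  0  -  1  1  1  2  2  1  2  2  2  2  3  3  2  3
(- denotes ∞ / unreachable)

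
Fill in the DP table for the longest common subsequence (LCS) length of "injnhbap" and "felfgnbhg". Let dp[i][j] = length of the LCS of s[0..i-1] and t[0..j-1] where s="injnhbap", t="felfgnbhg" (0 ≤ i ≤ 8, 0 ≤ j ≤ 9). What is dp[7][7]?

2

   ''  f  e  l  f  g  n  b  h  g
''  0  0  0  0  0  0  0  0  0  0
 i  0  0  0  0  0  0  0  0  0  0
 n  0  0  0  0  0  0  1  1  1  1
 j  0  0  0  0  0  0  1  1  1  1
 n  0  0  0  0  0  0  1  1  1  1
 h  0  0  0  0  0  0  1  1  2  2
 b  0  0  0  0  0  0  1  2  2  2
 a  0  0  0  0  0  0  1  2  2  2
 p  0  0  0  0  0  0  1  2  2  2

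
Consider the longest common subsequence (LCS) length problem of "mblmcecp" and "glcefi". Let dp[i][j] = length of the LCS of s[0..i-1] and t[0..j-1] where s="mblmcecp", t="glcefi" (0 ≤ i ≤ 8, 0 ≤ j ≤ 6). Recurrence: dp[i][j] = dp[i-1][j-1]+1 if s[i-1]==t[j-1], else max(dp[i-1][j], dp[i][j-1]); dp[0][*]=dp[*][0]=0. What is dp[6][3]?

2

   ''  g  l  c  e  f  i
''  0  0  0  0  0  0  0
 m  0  0  0  0  0  0  0
 b  0  0  0  0  0  0  0
 l  0  0  1  1  1  1  1
 m  0  0  1  1  1  1  1
 c  0  0  1  2  2  2  2
 e  0  0  1  2  3  3  3
 c  0  0  1  2  3  3  3
 p  0  0  1  2  3  3  3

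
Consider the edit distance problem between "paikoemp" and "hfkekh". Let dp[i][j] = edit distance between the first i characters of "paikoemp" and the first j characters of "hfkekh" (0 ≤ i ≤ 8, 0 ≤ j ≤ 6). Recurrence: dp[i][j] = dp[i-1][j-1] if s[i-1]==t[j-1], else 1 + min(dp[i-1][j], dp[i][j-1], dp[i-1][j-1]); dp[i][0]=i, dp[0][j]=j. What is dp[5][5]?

5

   ''  h  f  k  e  k  h
''  0  1  2  3  4  5  6
 p  1  1  2  3  4  5  6
 a  2  2  2  3  4  5  6
 i  3  3  3  3  4  5  6
 k  4  4  4  3  4  4  5
 o  5  5  5  4  4  5  5
 e  6  6  6  5  4  5  6
 m  7  7  7  6  5  5  6
 p  8  8  8  7  6  6  6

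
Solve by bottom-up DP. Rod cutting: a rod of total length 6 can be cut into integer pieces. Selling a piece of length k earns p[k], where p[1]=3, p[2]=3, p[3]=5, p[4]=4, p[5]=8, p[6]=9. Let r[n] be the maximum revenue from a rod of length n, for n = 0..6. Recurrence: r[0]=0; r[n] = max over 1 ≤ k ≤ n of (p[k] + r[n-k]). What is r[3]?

   n    0    1    2    3    4    5    6
r[n]    0    3    6    9   12   15   18

9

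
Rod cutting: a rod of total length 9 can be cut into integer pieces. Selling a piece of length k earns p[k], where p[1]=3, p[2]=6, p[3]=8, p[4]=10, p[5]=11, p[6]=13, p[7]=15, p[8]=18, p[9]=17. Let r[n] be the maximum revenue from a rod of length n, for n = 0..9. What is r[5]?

15

   n    0    1    2    3    4    5    6    7    8    9
r[n]    0    3    6    9   12   15   18   21   24   27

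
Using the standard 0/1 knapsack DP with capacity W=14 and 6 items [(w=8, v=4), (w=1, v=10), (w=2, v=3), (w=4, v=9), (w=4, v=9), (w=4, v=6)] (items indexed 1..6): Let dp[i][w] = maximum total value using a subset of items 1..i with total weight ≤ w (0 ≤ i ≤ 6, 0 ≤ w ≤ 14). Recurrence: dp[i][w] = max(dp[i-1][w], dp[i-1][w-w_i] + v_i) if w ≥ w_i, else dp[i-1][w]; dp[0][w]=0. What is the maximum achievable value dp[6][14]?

34

i\w   0   1   2   3   4   5   6   7   8   9  10  11  12  13  14
  0   0   0   0   0   0   0   0   0   0   0   0   0   0   0   0
  1   0   0   0   0   0   0   0   0   4   4   4   4   4   4   4
  2   0  10  10  10  10  10  10  10  10  14  14  14  14  14  14
  3   0  10  10  13  13  13  13  13  13  14  14  17  17  17  17
  4   0  10  10  13  13  19  19  22  22  22  22  22  22  23  23
  5   0  10  10  13  13  19  19  22  22  28  28  31  31  31  31
  6   0  10  10  13  13  19  19  22  22  28  28  31  31  34  34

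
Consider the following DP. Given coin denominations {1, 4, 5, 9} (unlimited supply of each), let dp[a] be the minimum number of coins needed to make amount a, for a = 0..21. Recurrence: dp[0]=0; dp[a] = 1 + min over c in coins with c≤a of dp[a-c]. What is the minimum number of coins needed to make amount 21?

 a  0  1  2  3  4  5  6  7  8  9 10 11 12 13 14 15 16 17 18 19 20 21
dp  0  1  2  3  1  1  2  3  2  1  2  3  3  2  2  3  4  3  2  3  4  4

4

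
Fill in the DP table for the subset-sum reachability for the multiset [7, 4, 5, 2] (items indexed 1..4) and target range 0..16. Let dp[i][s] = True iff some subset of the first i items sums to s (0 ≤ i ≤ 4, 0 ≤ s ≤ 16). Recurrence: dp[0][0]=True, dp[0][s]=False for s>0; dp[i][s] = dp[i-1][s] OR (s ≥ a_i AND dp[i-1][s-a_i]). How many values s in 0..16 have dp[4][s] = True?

12

i\s   0   1   2   3   4   5   6   7   8   9  10  11  12  13  14  15  16
  0   T   F   F   F   F   F   F   F   F   F   F   F   F   F   F   F   F
  1   T   F   F   F   F   F   F   T   F   F   F   F   F   F   F   F   F
  2   T   F   F   F   T   F   F   T   F   F   F   T   F   F   F   F   F
  3   T   F   F   F   T   T   F   T   F   T   F   T   T   F   F   F   T
  4   T   F   T   F   T   T   T   T   F   T   F   T   T   T   T   F   T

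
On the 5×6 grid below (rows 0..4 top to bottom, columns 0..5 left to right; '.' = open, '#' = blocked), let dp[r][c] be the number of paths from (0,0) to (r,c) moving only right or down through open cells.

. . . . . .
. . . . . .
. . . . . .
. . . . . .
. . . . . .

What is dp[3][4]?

35

r\c   0   1   2   3   4   5
  0   1   1   1   1   1   1
  1   1   2   3   4   5   6
  2   1   3   6  10  15  21
  3   1   4  10  20  35  56
  4   1   5  15  35  70 126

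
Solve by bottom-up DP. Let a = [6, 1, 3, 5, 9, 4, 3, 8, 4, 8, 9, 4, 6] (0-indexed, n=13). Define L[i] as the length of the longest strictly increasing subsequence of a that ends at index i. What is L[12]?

4

   i    0    1    2    3    4    5    6    7    8    9   10   11   12
a[i]    6    1    3    5    9    4    3    8    4    8    9    4    6
L[i]    1    1    2    3    4    3    2    4    3    4    5    3    4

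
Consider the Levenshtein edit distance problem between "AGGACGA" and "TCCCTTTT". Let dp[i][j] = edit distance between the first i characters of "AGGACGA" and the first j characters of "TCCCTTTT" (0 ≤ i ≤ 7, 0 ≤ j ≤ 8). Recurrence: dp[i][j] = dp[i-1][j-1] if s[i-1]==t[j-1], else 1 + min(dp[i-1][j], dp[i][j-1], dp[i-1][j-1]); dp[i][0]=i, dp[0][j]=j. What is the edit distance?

   ''  T  C  C  C  T  T  T  T
''  0  1  2  3  4  5  6  7  8
 A  1  1  2  3  4  5  6  7  8
 G  2  2  2  3  4  5  6  7  8
 G  3  3  3  3  4  5  6  7  8
 A  4  4  4  4  4  5  6  7  8
 C  5  5  4  4  4  5  6  7  8
 G  6  6  5  5  5  5  6  7  8
 A  7  7  6  6  6  6  6  7  8

8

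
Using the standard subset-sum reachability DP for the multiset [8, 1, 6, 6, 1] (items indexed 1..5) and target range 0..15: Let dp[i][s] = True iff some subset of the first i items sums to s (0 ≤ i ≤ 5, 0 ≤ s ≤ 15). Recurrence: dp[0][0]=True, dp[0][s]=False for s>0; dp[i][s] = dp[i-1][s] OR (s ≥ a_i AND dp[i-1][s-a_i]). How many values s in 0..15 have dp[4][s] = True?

i\s   0   1   2   3   4   5   6   7   8   9  10  11  12  13  14  15
  0   T   F   F   F   F   F   F   F   F   F   F   F   F   F   F   F
  1   T   F   F   F   F   F   F   F   T   F   F   F   F   F   F   F
  2   T   T   F   F   F   F   F   F   T   T   F   F   F   F   F   F
  3   T   T   F   F   F   F   T   T   T   T   F   F   F   F   T   T
  4   T   T   F   F   F   F   T   T   T   T   F   F   T   T   T   T
  5   T   T   T   F   F   F   T   T   T   T   T   F   T   T   T   T

10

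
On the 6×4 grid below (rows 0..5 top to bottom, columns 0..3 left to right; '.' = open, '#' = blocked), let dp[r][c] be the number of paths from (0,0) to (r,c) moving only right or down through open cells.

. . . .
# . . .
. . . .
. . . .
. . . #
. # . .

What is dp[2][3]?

6

r\c   0   1   2   3
  0   1   1   1   1
  1   0   1   2   3
  2   0   1   3   6
  3   0   1   4  10
  4   0   1   5   0
  5   0   0   5   5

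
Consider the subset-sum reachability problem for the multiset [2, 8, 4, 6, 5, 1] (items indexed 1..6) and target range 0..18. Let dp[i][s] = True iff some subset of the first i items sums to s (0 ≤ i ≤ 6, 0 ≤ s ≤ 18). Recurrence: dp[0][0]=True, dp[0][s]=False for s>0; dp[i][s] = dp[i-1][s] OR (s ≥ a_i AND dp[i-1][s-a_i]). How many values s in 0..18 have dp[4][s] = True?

i\s   0   1   2   3   4   5   6   7   8   9  10  11  12  13  14  15  16  17  18
  0   T   F   F   F   F   F   F   F   F   F   F   F   F   F   F   F   F   F   F
  1   T   F   T   F   F   F   F   F   F   F   F   F   F   F   F   F   F   F   F
  2   T   F   T   F   F   F   F   F   T   F   T   F   F   F   F   F   F   F   F
  3   T   F   T   F   T   F   T   F   T   F   T   F   T   F   T   F   F   F   F
  4   T   F   T   F   T   F   T   F   T   F   T   F   T   F   T   F   T   F   T
  5   T   F   T   F   T   T   T   T   T   T   T   T   T   T   T   T   T   T   T
  6   T   T   T   T   T   T   T   T   T   T   T   T   T   T   T   T   T   T   T

10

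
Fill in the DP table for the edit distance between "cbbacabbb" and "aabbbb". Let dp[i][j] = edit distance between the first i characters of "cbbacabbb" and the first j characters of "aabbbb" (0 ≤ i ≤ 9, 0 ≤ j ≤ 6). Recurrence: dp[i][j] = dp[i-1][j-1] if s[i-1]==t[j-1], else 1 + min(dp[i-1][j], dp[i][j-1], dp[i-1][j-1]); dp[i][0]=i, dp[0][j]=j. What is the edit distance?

5

   ''  a  a  b  b  b  b
''  0  1  2  3  4  5  6
 c  1  1  2  3  4  5  6
 b  2  2  2  2  3  4  5
 b  3  3  3  2  2  3  4
 a  4  3  3  3  3  3  4
 c  5  4  4  4  4  4  4
 a  6  5  4  5  5  5  5
 b  7  6  5  4  5  5  5
 b  8  7  6  5  4  5  5
 b  9  8  7  6  5  4  5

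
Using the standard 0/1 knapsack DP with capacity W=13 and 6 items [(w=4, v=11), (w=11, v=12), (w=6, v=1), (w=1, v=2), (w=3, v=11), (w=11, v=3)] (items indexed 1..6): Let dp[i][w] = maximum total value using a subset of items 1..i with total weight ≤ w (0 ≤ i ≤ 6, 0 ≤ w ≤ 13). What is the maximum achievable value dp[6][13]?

24

i\w   0   1   2   3   4   5   6   7   8   9  10  11  12  13
  0   0   0   0   0   0   0   0   0   0   0   0   0   0   0
  1   0   0   0   0  11  11  11  11  11  11  11  11  11  11
  2   0   0   0   0  11  11  11  11  11  11  11  12  12  12
  3   0   0   0   0  11  11  11  11  11  11  12  12  12  12
  4   0   2   2   2  11  13  13  13  13  13  13  14  14  14
  5   0   2   2  11  13  13  13  22  24  24  24  24  24  24
  6   0   2   2  11  13  13  13  22  24  24  24  24  24  24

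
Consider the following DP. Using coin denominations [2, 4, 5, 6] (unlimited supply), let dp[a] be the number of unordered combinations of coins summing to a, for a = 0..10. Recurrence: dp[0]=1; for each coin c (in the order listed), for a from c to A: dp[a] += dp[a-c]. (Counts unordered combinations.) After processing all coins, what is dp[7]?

after  coin     0     1     2     3     4     5     6     7     8     9    10
          2     1     0     1     0     1     0     1     0     1     0     1
          4     1     0     1     0     2     0     2     0     3     0     3
          5     1     0     1     0     2     1     2     1     3     2     4
          6     1     0     1     0     2     1     3     1     4     2     6

1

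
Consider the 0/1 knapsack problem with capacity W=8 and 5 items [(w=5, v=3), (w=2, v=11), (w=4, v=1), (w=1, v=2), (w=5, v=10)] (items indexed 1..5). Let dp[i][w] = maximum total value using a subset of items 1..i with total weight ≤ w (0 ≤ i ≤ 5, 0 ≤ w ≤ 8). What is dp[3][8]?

14

i\w   0   1   2   3   4   5   6   7   8
  0   0   0   0   0   0   0   0   0   0
  1   0   0   0   0   0   3   3   3   3
  2   0   0  11  11  11  11  11  14  14
  3   0   0  11  11  11  11  12  14  14
  4   0   2  11  13  13  13  13  14  16
  5   0   2  11  13  13  13  13  21  23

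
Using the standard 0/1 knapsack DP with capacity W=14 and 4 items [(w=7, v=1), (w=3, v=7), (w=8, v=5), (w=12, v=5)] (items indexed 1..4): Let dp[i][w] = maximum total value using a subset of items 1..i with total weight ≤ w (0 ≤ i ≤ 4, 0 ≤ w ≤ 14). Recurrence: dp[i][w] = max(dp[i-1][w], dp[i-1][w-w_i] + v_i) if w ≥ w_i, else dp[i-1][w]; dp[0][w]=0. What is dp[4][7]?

i\w   0   1   2   3   4   5   6   7   8   9  10  11  12  13  14
  0   0   0   0   0   0   0   0   0   0   0   0   0   0   0   0
  1   0   0   0   0   0   0   0   1   1   1   1   1   1   1   1
  2   0   0   0   7   7   7   7   7   7   7   8   8   8   8   8
  3   0   0   0   7   7   7   7   7   7   7   8  12  12  12  12
  4   0   0   0   7   7   7   7   7   7   7   8  12  12  12  12

7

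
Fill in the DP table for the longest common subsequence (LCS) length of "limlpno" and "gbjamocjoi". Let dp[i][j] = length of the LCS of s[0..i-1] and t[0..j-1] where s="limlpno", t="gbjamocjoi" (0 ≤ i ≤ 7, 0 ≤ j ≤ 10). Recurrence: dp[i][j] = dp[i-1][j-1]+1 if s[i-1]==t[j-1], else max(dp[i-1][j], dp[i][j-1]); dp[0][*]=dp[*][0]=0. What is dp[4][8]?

1

   ''  g  b  j  a  m  o  c  j  o  i
''  0  0  0  0  0  0  0  0  0  0  0
 l  0  0  0  0  0  0  0  0  0  0  0
 i  0  0  0  0  0  0  0  0  0  0  1
 m  0  0  0  0  0  1  1  1  1  1  1
 l  0  0  0  0  0  1  1  1  1  1  1
 p  0  0  0  0  0  1  1  1  1  1  1
 n  0  0  0  0  0  1  1  1  1  1  1
 o  0  0  0  0  0  1  2  2  2  2  2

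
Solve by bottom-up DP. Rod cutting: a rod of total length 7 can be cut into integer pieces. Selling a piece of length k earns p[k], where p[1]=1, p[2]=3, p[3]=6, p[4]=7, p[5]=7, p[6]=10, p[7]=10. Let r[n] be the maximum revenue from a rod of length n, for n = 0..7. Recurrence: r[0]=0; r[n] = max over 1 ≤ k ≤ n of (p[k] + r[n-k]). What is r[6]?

12

   n    0    1    2    3    4    5    6    7
r[n]    0    1    3    6    7    9   12   13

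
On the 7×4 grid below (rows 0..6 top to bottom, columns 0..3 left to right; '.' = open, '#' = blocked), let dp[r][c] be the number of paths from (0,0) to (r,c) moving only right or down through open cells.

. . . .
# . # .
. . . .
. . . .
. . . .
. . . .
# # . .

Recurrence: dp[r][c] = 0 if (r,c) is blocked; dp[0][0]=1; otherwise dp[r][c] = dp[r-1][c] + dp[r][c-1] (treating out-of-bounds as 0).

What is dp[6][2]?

4

r\c   0   1   2   3
  0   1   1   1   1
  1   0   1   0   1
  2   0   1   1   2
  3   0   1   2   4
  4   0   1   3   7
  5   0   1   4  11
  6   0   0   4  15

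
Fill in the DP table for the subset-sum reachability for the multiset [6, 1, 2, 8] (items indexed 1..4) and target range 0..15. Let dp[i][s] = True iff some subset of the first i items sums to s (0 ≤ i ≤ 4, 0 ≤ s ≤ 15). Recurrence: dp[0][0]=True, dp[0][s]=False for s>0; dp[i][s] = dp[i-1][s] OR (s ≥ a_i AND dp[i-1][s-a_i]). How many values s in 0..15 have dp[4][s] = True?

12

i\s   0   1   2   3   4   5   6   7   8   9  10  11  12  13  14  15
  0   T   F   F   F   F   F   F   F   F   F   F   F   F   F   F   F
  1   T   F   F   F   F   F   T   F   F   F   F   F   F   F   F   F
  2   T   T   F   F   F   F   T   T   F   F   F   F   F   F   F   F
  3   T   T   T   T   F   F   T   T   T   T   F   F   F   F   F   F
  4   T   T   T   T   F   F   T   T   T   T   T   T   F   F   T   T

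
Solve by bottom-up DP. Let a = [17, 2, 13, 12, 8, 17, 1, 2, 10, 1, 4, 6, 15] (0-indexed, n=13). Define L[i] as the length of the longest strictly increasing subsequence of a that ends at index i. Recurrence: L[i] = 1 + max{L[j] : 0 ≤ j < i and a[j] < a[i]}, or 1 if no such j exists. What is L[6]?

1

   i    0    1    2    3    4    5    6    7    8    9   10   11   12
a[i]   17    2   13   12    8   17    1    2   10    1    4    6   15
L[i]    1    1    2    2    2    3    1    2    3    1    3    4    5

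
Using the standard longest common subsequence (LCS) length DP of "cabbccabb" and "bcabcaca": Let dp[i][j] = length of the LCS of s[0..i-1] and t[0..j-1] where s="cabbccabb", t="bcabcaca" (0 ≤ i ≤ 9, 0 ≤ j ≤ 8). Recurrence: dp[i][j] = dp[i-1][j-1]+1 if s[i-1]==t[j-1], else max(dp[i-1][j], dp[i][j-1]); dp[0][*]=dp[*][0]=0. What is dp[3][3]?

2

   ''  b  c  a  b  c  a  c  a
''  0  0  0  0  0  0  0  0  0
 c  0  0  1  1  1  1  1  1  1
 a  0  0  1  2  2  2  2  2  2
 b  0  1  1  2  3  3  3  3  3
 b  0  1  1  2  3  3  3  3  3
 c  0  1  2  2  3  4  4  4  4
 c  0  1  2  2  3  4  4  5  5
 a  0  1  2  3  3  4  5  5  6
 b  0  1  2  3  4  4  5  5  6
 b  0  1  2  3  4  4  5  5  6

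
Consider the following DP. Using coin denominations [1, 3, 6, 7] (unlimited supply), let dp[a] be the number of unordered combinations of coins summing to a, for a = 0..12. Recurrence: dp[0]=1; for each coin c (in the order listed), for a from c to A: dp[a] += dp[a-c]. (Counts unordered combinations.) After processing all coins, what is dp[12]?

after  coin     0     1     2     3     4     5     6     7     8     9    10    11    12
          1     1     1     1     1     1     1     1     1     1     1     1     1     1
          3     1     1     1     2     2     2     3     3     3     4     4     4     5
          6     1     1     1     2     2     2     4     4     4     6     6     6     9
          7     1     1     1     2     2     2     4     5     5     7     8     8    11

11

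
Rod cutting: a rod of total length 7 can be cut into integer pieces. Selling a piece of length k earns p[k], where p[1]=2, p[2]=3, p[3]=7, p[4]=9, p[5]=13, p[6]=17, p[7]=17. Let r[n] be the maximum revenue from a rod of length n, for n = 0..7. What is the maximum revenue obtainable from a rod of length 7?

19

   n    0    1    2    3    4    5    6    7
r[n]    0    2    4    7    9   13   17   19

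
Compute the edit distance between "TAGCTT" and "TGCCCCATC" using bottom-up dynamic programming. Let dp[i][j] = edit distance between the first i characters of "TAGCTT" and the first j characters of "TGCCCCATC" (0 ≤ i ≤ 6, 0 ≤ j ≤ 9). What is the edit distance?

6

   ''  T  G  C  C  C  C  A  T  C
''  0  1  2  3  4  5  6  7  8  9
 T  1  0  1  2  3  4  5  6  7  8
 A  2  1  1  2  3  4  5  5  6  7
 G  3  2  1  2  3  4  5  6  6  7
 C  4  3  2  1  2  3  4  5  6  6
 T  5  4  3  2  2  3  4  5  5  6
 T  6  5  4  3  3  3  4  5  5  6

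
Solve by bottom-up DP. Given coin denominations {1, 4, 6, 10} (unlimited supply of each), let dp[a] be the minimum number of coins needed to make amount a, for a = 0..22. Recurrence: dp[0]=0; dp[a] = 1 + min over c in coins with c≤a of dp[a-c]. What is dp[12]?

 a  0  1  2  3  4  5  6  7  8  9 10 11 12 13 14 15 16 17 18 19 20 21 22
dp  0  1  2  3  1  2  1  2  2  3  1  2  2  3  2  3  2  3  3  4  2  3  3

2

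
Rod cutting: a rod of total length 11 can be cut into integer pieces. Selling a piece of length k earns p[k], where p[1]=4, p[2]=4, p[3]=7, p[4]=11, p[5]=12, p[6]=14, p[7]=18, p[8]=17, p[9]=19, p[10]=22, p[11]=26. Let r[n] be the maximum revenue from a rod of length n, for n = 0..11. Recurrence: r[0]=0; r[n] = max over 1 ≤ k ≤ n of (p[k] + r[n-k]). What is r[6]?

   n    0    1    2    3    4    5    6    7    8    9   10   11
r[n]    0    4    8   12   16   20   24   28   32   36   40   44

24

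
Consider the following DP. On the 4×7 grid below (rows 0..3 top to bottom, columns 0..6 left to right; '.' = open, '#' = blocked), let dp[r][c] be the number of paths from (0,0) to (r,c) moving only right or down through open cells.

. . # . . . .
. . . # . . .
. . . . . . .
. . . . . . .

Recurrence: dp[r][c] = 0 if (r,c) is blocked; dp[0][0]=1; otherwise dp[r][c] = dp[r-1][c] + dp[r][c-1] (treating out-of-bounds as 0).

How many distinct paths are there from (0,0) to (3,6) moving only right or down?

29

r\c   0   1   2   3   4   5   6
  0   1   1   0   0   0   0   0
  1   1   2   2   0   0   0   0
  2   1   3   5   5   5   5   5
  3   1   4   9  14  19  24  29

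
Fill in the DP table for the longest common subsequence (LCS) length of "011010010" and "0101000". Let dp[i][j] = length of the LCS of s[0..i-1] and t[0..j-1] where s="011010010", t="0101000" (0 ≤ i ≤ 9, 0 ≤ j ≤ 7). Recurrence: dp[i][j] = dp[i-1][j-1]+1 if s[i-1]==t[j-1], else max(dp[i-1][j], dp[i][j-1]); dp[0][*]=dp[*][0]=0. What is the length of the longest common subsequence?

7

   ''  0  1  0  1  0  0  0
''  0  0  0  0  0  0  0  0
 0  0  1  1  1  1  1  1  1
 1  0  1  2  2  2  2  2  2
 1  0  1  2  2  3  3  3  3
 0  0  1  2  3  3  4  4  4
 1  0  1  2  3  4  4  4  4
 0  0  1  2  3  4  5  5  5
 0  0  1  2  3  4  5  6  6
 1  0  1  2  3  4  5  6  6
 0  0  1  2  3  4  5  6  7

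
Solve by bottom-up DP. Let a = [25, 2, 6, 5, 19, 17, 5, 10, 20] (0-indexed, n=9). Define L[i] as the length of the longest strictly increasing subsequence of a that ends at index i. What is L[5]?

   i    0    1    2    3    4    5    6    7    8
a[i]   25    2    6    5   19   17    5   10   20
L[i]    1    1    2    2    3    3    2    3    4

3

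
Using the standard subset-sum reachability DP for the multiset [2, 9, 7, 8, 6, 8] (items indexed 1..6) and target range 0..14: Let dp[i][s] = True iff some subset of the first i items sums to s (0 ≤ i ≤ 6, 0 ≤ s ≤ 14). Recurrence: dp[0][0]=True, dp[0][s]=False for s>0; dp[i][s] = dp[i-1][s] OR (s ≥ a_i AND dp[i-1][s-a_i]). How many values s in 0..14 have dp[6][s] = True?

10

i\s   0   1   2   3   4   5   6   7   8   9  10  11  12  13  14
  0   T   F   F   F   F   F   F   F   F   F   F   F   F   F   F
  1   T   F   T   F   F   F   F   F   F   F   F   F   F   F   F
  2   T   F   T   F   F   F   F   F   F   T   F   T   F   F   F
  3   T   F   T   F   F   F   F   T   F   T   F   T   F   F   F
  4   T   F   T   F   F   F   F   T   T   T   T   T   F   F   F
  5   T   F   T   F   F   F   T   T   T   T   T   T   F   T   T
  6   T   F   T   F   F   F   T   T   T   T   T   T   F   T   T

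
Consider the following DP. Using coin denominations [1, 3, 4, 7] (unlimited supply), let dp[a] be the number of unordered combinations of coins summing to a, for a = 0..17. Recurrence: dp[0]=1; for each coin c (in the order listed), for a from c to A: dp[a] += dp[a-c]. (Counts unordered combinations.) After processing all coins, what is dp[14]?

after  coin     0     1     2     3     4     5     6     7     8     9    10    11    12    13    14    15    16    17
          1     1     1     1     1     1     1     1     1     1     1     1     1     1     1     1     1     1     1
          3     1     1     1     2     2     2     3     3     3     4     4     4     5     5     5     6     6     6
          4     1     1     1     2     3     3     4     5     6     7     8     9    11    12    13    15    17    18
          7     1     1     1     2     3     3     4     6     7     8    10    12    14    16    19    22    25    28

19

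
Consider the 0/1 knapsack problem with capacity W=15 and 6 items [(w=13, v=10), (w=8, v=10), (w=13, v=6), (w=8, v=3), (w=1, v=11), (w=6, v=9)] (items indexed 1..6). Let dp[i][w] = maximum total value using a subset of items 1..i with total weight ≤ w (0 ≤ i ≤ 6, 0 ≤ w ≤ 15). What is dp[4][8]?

10

i\w   0   1   2   3   4   5   6   7   8   9  10  11  12  13  14  15
  0   0   0   0   0   0   0   0   0   0   0   0   0   0   0   0   0
  1   0   0   0   0   0   0   0   0   0   0   0   0   0  10  10  10
  2   0   0   0   0   0   0   0   0  10  10  10  10  10  10  10  10
  3   0   0   0   0   0   0   0   0  10  10  10  10  10  10  10  10
  4   0   0   0   0   0   0   0   0  10  10  10  10  10  10  10  10
  5   0  11  11  11  11  11  11  11  11  21  21  21  21  21  21  21
  6   0  11  11  11  11  11  11  20  20  21  21  21  21  21  21  30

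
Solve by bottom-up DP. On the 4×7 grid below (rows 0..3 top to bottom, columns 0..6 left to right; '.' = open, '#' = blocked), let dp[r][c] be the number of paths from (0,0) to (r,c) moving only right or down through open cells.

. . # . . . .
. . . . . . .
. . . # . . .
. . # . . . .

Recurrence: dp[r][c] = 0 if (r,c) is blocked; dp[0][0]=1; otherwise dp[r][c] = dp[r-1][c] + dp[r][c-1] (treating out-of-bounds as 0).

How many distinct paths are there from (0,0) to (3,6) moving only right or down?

r\c   0   1   2   3   4   5   6
  0   1   1   0   0   0   0   0
  1   1   2   2   2   2   2   2
  2   1   3   5   0   2   4   6
  3   1   4   0   0   2   6  12

12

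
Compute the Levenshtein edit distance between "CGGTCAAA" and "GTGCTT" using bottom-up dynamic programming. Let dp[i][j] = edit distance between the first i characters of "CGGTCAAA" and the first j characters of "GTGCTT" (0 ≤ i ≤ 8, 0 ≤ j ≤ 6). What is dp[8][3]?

6

   ''  G  T  G  C  T  T
''  0  1  2  3  4  5  6
 C  1  1  2  3  3  4  5
 G  2  1  2  2  3  4  5
 G  3  2  2  2  3  4  5
 T  4  3  2  3  3  3  4
 C  5  4  3  3  3  4  4
 A  6  5  4  4  4  4  5
 A  7  6  5  5  5  5  5
 A  8  7  6  6  6  6  6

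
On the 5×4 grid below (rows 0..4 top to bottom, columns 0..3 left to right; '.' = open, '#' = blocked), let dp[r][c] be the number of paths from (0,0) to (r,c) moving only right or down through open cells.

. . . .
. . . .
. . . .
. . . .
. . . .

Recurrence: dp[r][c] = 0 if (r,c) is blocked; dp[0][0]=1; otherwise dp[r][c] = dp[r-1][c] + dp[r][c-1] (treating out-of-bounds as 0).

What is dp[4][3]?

r\c   0   1   2   3
  0   1   1   1   1
  1   1   2   3   4
  2   1   3   6  10
  3   1   4  10  20
  4   1   5  15  35

35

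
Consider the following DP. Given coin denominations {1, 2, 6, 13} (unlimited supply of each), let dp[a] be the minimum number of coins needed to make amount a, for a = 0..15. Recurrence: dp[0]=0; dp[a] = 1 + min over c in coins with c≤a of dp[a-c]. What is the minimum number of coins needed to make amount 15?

 a  0  1  2  3  4  5  6  7  8  9 10 11 12 13 14 15
dp  0  1  1  2  2  3  1  2  2  3  3  4  2  1  2  2

2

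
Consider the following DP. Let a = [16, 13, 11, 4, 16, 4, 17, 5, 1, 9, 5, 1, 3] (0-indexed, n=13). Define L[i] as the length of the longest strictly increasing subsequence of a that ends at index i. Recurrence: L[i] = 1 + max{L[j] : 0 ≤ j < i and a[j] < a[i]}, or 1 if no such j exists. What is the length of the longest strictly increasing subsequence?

   i    0    1    2    3    4    5    6    7    8    9   10   11   12
a[i]   16   13   11    4   16    4   17    5    1    9    5    1    3
L[i]    1    1    1    1    2    1    3    2    1    3    2    1    2

3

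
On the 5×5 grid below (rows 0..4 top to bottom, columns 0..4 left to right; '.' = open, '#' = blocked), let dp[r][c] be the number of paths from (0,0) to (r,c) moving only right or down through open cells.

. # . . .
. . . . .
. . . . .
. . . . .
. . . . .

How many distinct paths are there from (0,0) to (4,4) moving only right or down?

r\c   0   1   2   3   4
  0   1   0   0   0   0
  1   1   1   1   1   1
  2   1   2   3   4   5
  3   1   3   6  10  15
  4   1   4  10  20  35

35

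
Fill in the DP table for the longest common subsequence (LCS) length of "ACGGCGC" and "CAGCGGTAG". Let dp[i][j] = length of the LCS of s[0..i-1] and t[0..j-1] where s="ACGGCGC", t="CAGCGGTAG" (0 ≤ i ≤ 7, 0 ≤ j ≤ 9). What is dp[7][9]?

5

   ''  C  A  G  C  G  G  T  A  G
''  0  0  0  0  0  0  0  0  0  0
 A  0  0  1  1  1  1  1  1  1  1
 C  0  1  1  1  2  2  2  2  2  2
 G  0  1  1  2  2  3  3  3  3  3
 G  0  1  1  2  2  3  4  4  4  4
 C  0  1  1  2  3  3  4  4  4  4
 G  0  1  1  2  3  4  4  4  4  5
 C  0  1  1  2  3  4  4  4  4  5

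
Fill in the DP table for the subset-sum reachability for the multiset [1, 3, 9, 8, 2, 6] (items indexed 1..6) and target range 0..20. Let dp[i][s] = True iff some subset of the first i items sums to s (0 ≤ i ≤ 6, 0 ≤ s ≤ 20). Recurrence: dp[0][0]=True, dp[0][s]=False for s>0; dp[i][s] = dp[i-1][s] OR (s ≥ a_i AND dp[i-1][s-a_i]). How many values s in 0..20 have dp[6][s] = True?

21

i\s   0   1   2   3   4   5   6   7   8   9  10  11  12  13  14  15  16  17  18  19  20
  0   T   F   F   F   F   F   F   F   F   F   F   F   F   F   F   F   F   F   F   F   F
  1   T   T   F   F   F   F   F   F   F   F   F   F   F   F   F   F   F   F   F   F   F
  2   T   T   F   T   T   F   F   F   F   F   F   F   F   F   F   F   F   F   F   F   F
  3   T   T   F   T   T   F   F   F   F   T   T   F   T   T   F   F   F   F   F   F   F
  4   T   T   F   T   T   F   F   F   T   T   T   T   T   T   F   F   F   T   T   F   T
  5   T   T   T   T   T   T   T   F   T   T   T   T   T   T   T   T   F   T   T   T   T
  6   T   T   T   T   T   T   T   T   T   T   T   T   T   T   T   T   T   T   T   T   T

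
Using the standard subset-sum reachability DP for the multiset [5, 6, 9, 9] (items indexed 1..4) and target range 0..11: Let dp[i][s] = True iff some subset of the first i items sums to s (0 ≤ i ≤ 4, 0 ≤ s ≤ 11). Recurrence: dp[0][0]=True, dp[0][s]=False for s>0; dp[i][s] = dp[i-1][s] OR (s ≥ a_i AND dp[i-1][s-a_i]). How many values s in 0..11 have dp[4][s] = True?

i\s   0   1   2   3   4   5   6   7   8   9  10  11
  0   T   F   F   F   F   F   F   F   F   F   F   F
  1   T   F   F   F   F   T   F   F   F   F   F   F
  2   T   F   F   F   F   T   T   F   F   F   F   T
  3   T   F   F   F   F   T   T   F   F   T   F   T
  4   T   F   F   F   F   T   T   F   F   T   F   T

5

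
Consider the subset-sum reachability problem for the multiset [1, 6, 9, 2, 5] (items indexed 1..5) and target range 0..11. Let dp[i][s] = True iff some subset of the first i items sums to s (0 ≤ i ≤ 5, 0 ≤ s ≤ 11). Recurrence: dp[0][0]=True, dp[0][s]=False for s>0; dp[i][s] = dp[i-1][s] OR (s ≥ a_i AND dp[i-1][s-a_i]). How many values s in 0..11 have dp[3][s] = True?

i\s   0   1   2   3   4   5   6   7   8   9  10  11
  0   T   F   F   F   F   F   F   F   F   F   F   F
  1   T   T   F   F   F   F   F   F   F   F   F   F
  2   T   T   F   F   F   F   T   T   F   F   F   F
  3   T   T   F   F   F   F   T   T   F   T   T   F
  4   T   T   T   T   F   F   T   T   T   T   T   T
  5   T   T   T   T   F   T   T   T   T   T   T   T

6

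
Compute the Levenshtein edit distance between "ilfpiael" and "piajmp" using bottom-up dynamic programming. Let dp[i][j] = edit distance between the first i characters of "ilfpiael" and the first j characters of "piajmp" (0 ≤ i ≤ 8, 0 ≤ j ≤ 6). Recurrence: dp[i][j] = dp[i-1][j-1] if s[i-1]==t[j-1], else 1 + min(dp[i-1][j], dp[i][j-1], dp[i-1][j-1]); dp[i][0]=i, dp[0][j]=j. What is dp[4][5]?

   ''  p  i  a  j  m  p
''  0  1  2  3  4  5  6
 i  1  1  1  2  3  4  5
 l  2  2  2  2  3  4  5
 f  3  3  3  3  3  4  5
 p  4  3  4  4  4  4  4
 i  5  4  3  4  5  5  5
 a  6  5  4  3  4  5  6
 e  7  6  5  4  4  5  6
 l  8  7  6  5  5  5  6

4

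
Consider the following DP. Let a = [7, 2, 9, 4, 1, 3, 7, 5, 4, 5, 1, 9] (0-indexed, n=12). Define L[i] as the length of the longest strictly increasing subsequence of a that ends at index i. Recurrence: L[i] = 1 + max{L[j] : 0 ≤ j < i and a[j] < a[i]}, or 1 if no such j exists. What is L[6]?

   i    0    1    2    3    4    5    6    7    8    9   10   11
a[i]    7    2    9    4    1    3    7    5    4    5    1    9
L[i]    1    1    2    2    1    2    3    3    3    4    1    5

3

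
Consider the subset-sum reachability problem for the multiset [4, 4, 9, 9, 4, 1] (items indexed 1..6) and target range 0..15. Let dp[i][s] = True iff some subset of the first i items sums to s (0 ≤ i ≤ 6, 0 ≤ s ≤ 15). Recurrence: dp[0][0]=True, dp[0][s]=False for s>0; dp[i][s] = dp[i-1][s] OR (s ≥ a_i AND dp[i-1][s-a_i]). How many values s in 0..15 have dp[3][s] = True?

5

i\s   0   1   2   3   4   5   6   7   8   9  10  11  12  13  14  15
  0   T   F   F   F   F   F   F   F   F   F   F   F   F   F   F   F
  1   T   F   F   F   T   F   F   F   F   F   F   F   F   F   F   F
  2   T   F   F   F   T   F   F   F   T   F   F   F   F   F   F   F
  3   T   F   F   F   T   F   F   F   T   T   F   F   F   T   F   F
  4   T   F   F   F   T   F   F   F   T   T   F   F   F   T   F   F
  5   T   F   F   F   T   F   F   F   T   T   F   F   T   T   F   F
  6   T   T   F   F   T   T   F   F   T   T   T   F   T   T   T   F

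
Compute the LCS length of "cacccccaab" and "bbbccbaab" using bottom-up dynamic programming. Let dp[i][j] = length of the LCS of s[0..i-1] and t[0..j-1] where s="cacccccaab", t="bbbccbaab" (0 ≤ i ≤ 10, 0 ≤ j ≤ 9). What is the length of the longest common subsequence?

   ''  b  b  b  c  c  b  a  a  b
''  0  0  0  0  0  0  0  0  0  0
 c  0  0  0  0  1  1  1  1  1  1
 a  0  0  0  0  1  1  1  2  2  2
 c  0  0  0  0  1  2  2  2  2  2
 c  0  0  0  0  1  2  2  2  2  2
 c  0  0  0  0  1  2  2  2  2  2
 c  0  0  0  0  1  2  2  2  2  2
 c  0  0  0  0  1  2  2  2  2  2
 a  0  0  0  0  1  2  2  3  3  3
 a  0  0  0  0  1  2  2  3  4  4
 b  0  1  1  1  1  2  3  3  4  5

5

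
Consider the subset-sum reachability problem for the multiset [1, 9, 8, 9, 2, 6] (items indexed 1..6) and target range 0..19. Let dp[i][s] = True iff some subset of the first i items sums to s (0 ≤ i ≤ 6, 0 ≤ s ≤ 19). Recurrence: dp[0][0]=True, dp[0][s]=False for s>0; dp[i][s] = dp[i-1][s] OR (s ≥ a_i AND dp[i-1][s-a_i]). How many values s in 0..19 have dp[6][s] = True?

17

i\s   0   1   2   3   4   5   6   7   8   9  10  11  12  13  14  15  16  17  18  19
  0   T   F   F   F   F   F   F   F   F   F   F   F   F   F   F   F   F   F   F   F
  1   T   T   F   F   F   F   F   F   F   F   F   F   F   F   F   F   F   F   F   F
  2   T   T   F   F   F   F   F   F   F   T   T   F   F   F   F   F   F   F   F   F
  3   T   T   F   F   F   F   F   F   T   T   T   F   F   F   F   F   F   T   T   F
  4   T   T   F   F   F   F   F   F   T   T   T   F   F   F   F   F   F   T   T   T
  5   T   T   T   T   F   F   F   F   T   T   T   T   T   F   F   F   F   T   T   T
  6   T   T   T   T   F   F   T   T   T   T   T   T   T   F   T   T   T   T   T   T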